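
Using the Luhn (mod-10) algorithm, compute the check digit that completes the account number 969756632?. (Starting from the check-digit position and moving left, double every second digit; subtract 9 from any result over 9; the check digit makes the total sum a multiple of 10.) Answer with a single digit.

2

Partial digits right→left: 2 3 6 6 5 7 9 6 9
Double every second digit counting from the check-digit position (so the 1st, 3rd, 5th, ... of the partial from the right).
  doubled (with −9 where >9): 4 3 1 9 9 → sum 26
  kept as-is: 3 6 7 6 → sum 22
Total = 26 + 22 = 48.
Check digit = (10 − (48 mod 10)) mod 10 = 2.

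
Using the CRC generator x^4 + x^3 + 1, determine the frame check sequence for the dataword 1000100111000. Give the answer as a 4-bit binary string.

1101

Append 4 zeros: 10001001110000000. Divide by 11001 (XOR where the leading bit is 1):
  pos 0: 10001 XOR 11001 = 01000
  pos 1: 10000 XOR 11001 = 01001
  pos 2: 10010 XOR 11001 = 01011
  pos 3: 10111 XOR 11001 = 01110
  pos 4: 11101 XOR 11001 = 00100
  pos 6: 10010 XOR 11001 = 01011
  pos 7: 10110 XOR 11001 = 01111
  pos 8: 11110 XOR 11001 = 00111
  pos 10: 11100 XOR 11001 = 00101
  pos 12: 10100 XOR 11001 = 01101
Remainder (last 4 bits) = 1101. This is the CRC / FCS.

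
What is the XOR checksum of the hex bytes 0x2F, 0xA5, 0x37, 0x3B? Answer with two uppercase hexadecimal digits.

86

XOR the bytes together:
  start with 0x2F
  0x2F ⊕ 0xA5 = 0x8A
  0x8A ⊕ 0x37 = 0xBD
  0xBD ⊕ 0x3B = 0x86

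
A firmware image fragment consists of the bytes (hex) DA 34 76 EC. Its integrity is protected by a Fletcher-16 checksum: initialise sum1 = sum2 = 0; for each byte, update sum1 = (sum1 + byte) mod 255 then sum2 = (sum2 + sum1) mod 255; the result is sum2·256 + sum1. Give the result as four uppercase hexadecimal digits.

Running sums (mod 255):
  after byte 0 (DA): sum1=218, sum2=218
  after byte 1 (34): sum1=15, sum2=233
  after byte 2 (76): sum1=133, sum2=111
  after byte 3 (EC): sum1=114, sum2=225
Checksum = sum2·256 + sum1 = 225·256 + 114 = 57714 = 0xE172.

E172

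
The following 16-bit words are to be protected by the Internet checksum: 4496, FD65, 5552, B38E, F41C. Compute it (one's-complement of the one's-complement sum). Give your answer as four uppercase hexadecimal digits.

One's-complement addition (fold any carry out of bit 15 back into bit 0):
  0x4496 + 0xFD65 = 0x141FB → wrap carry → 0x41FC
  0x41FC + 0x5552 = 0x0974E
  0x974E + 0xB38E = 0x14ADC → wrap carry → 0x4ADD
  0x4ADD + 0xF41C = 0x13EF9 → wrap carry → 0x3EFA
One's-complement sum = 0x3EFA.
Checksum = ~0x3EFA & 0xFFFF = 0xC105.

C105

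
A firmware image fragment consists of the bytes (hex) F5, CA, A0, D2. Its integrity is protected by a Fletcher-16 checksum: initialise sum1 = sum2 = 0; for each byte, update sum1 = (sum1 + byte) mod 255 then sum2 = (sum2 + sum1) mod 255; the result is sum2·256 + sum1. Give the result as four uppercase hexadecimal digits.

Running sums (mod 255):
  after byte 0 (F5): sum1=245, sum2=245
  after byte 1 (CA): sum1=192, sum2=182
  after byte 2 (A0): sum1=97, sum2=24
  after byte 3 (D2): sum1=52, sum2=76
Checksum = sum2·256 + sum1 = 76·256 + 52 = 19508 = 0x4C34.

4C34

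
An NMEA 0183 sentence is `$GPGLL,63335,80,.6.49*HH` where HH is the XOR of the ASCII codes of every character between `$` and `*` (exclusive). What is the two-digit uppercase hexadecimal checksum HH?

XOR the ASCII codes of the payload characters:
  'G' = 0x47 → acc = 0x47
  'P' = 0x50 → acc = 0x17
  'G' = 0x47 → acc = 0x50
  'L' = 0x4C → acc = 0x1C
  'L' = 0x4C → acc = 0x50
  ',' = 0x2C → acc = 0x7C
  '6' = 0x36 → acc = 0x4A
  '3' = 0x33 → acc = 0x79
  '3' = 0x33 → acc = 0x4A
  '3' = 0x33 → acc = 0x79
  '5' = 0x35 → acc = 0x4C
  ',' = 0x2C → acc = 0x60
  '8' = 0x38 → acc = 0x58
  '0' = 0x30 → acc = 0x68
  ',' = 0x2C → acc = 0x44
  '.' = 0x2E → acc = 0x6A
  '6' = 0x36 → acc = 0x5C
  '.' = 0x2E → acc = 0x72
  '4' = 0x34 → acc = 0x46
  '9' = 0x39 → acc = 0x7F
Checksum = 0x7F.

7F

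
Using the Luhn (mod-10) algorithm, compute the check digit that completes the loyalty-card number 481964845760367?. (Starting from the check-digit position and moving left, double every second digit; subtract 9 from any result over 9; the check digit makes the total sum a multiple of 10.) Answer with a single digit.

7

Partial digits right→left: 7 6 3 0 6 7 5 4 8 4 6 9 1 8 4
Double every second digit counting from the check-digit position (so the 1st, 3rd, 5th, ... of the partial from the right).
  doubled (with −9 where >9): 5 6 3 1 7 3 2 8 → sum 35
  kept as-is: 6 0 7 4 4 9 8 → sum 38
Total = 35 + 38 = 73.
Check digit = (10 − (73 mod 10)) mod 10 = 7.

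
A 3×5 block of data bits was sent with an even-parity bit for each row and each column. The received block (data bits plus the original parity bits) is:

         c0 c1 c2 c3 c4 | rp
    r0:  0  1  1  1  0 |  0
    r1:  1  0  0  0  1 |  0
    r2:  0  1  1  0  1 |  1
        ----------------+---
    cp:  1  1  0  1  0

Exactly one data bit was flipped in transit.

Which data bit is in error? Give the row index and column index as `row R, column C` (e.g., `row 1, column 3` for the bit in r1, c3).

Recompute each row's even parity and compare to rp:
  r0: data parity 1, sent rp 0 → mismatch
  r1: data parity 0, sent rp 0 → ok
  r2: data parity 1, sent rp 1 → ok
Recompute each column's even parity and compare to cp:
  c0: data parity 1, sent cp 1 → ok
  c1: data parity 0, sent cp 1 → mismatch
  c2: data parity 0, sent cp 0 → ok
  c3: data parity 1, sent cp 1 → ok
  c4: data parity 0, sent cp 0 → ok
Exactly one row (r0) and one column (c1) fail → the flipped bit is at their intersection.

row 0, column 1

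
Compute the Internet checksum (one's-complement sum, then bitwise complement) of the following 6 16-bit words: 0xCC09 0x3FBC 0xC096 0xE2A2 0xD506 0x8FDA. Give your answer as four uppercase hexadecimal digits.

One's-complement addition (fold any carry out of bit 15 back into bit 0):
  0xCC09 + 0x3FBC = 0x10BC5 → wrap carry → 0x0BC6
  0x0BC6 + 0xC096 = 0x0CC5C
  0xCC5C + 0xE2A2 = 0x1AEFE → wrap carry → 0xAEFF
  0xAEFF + 0xD506 = 0x18405 → wrap carry → 0x8406
  0x8406 + 0x8FDA = 0x113E0 → wrap carry → 0x13E1
One's-complement sum = 0x13E1.
Checksum = ~0x13E1 & 0xFFFF = 0xEC1E.

EC1E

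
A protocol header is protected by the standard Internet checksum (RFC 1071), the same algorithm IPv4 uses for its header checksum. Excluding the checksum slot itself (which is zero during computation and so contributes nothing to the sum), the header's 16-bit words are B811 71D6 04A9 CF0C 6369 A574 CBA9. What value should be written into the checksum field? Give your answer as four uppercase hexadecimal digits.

One's-complement addition (fold any carry out of bit 15 back into bit 0):
  0xB811 + 0x71D6 = 0x129E7 → wrap carry → 0x29E8
  0x29E8 + 0x04A9 = 0x02E91
  0x2E91 + 0xCF0C = 0x0FD9D
  0xFD9D + 0x6369 = 0x16106 → wrap carry → 0x6107
  0x6107 + 0xA574 = 0x1067B → wrap carry → 0x067C
  0x067C + 0xCBA9 = 0x0D225
One's-complement sum = 0xD225.
Checksum = ~0xD225 & 0xFFFF = 0x2DDA.

2DDA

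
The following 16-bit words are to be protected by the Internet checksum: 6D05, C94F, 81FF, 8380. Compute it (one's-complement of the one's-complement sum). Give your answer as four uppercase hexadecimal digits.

C42A

One's-complement addition (fold any carry out of bit 15 back into bit 0):
  0x6D05 + 0xC94F = 0x13654 → wrap carry → 0x3655
  0x3655 + 0x81FF = 0x0B854
  0xB854 + 0x8380 = 0x13BD4 → wrap carry → 0x3BD5
One's-complement sum = 0x3BD5.
Checksum = ~0x3BD5 & 0xFFFF = 0xC42A.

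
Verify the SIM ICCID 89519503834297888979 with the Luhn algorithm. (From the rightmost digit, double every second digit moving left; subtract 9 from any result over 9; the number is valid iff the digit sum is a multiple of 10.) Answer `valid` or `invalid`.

From the right, keep odd positions and double even positions (subtract 9 from any doubled value over 9):
  doubled (positions 2,4,...): 5 7 7 9 8 7 0 9 1 7 → sum 60
  kept (positions 1,3,...): 9 9 8 7 2 3 3 5 1 9 → sum 56
Total = 116.
116 mod 10 = 6, so the number is invalid.

invalid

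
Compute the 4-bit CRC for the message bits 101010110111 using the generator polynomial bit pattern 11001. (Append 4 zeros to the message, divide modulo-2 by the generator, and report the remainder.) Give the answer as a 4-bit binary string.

Append 4 zeros: 1010101101110000. Divide by 11001 (XOR where the leading bit is 1):
  pos 0: 10101 XOR 11001 = 01100
  pos 1: 11000 XOR 11001 = 00001
  pos 5: 11101 XOR 11001 = 00100
  pos 7: 10011 XOR 11001 = 01010
  pos 8: 10100 XOR 11001 = 01101
  pos 9: 11010 XOR 11001 = 00011
Remainder (last 4 bits) = 1100. This is the CRC / FCS.

1100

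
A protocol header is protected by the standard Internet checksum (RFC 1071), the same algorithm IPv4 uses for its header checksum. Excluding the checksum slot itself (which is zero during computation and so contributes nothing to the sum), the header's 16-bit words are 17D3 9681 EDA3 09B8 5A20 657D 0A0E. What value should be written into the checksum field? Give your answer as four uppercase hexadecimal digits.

One's-complement addition (fold any carry out of bit 15 back into bit 0):
  0x17D3 + 0x9681 = 0x0AE54
  0xAE54 + 0xEDA3 = 0x19BF7 → wrap carry → 0x9BF8
  0x9BF8 + 0x09B8 = 0x0A5B0
  0xA5B0 + 0x5A20 = 0x0FFD0
  0xFFD0 + 0x657D = 0x1654D → wrap carry → 0x654E
  0x654E + 0x0A0E = 0x06F5C
One's-complement sum = 0x6F5C.
Checksum = ~0x6F5C & 0xFFFF = 0x90A3.

90A3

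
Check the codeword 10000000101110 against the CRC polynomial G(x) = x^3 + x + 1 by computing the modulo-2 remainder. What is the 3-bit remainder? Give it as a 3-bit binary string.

111

Modulo-2 division of 10000000101110 by 1011:
  pos 0: 1000 XOR 1011 = 0011
  pos 2: 1100 XOR 1011 = 0111
  pos 3: 1110 XOR 1011 = 0101
  pos 4: 1010 XOR 1011 = 0001
  pos 7: 1101 XOR 1011 = 0110
  pos 8: 1101 XOR 1011 = 0110
  pos 9: 1101 XOR 1011 = 0110
  pos 10: 1100 XOR 1011 = 0111
Remainder = 111 (nonzero — an error is detected).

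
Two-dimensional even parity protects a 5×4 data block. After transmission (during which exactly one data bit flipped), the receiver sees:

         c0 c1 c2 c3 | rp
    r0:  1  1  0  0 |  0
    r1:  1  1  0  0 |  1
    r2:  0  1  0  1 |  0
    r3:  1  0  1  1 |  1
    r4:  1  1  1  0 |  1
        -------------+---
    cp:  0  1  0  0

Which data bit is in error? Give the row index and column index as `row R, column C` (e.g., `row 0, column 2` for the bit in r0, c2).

row 1, column 1

Recompute each row's even parity and compare to rp:
  r0: data parity 0, sent rp 0 → ok
  r1: data parity 0, sent rp 1 → mismatch
  r2: data parity 0, sent rp 0 → ok
  r3: data parity 1, sent rp 1 → ok
  r4: data parity 1, sent rp 1 → ok
Recompute each column's even parity and compare to cp:
  c0: data parity 0, sent cp 0 → ok
  c1: data parity 0, sent cp 1 → mismatch
  c2: data parity 0, sent cp 0 → ok
  c3: data parity 0, sent cp 0 → ok
Exactly one row (r1) and one column (c1) fail → the flipped bit is at their intersection.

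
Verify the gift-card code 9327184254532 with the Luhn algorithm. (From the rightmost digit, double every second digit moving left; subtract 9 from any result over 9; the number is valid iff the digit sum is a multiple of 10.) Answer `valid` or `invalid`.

invalid

From the right, keep odd positions and double even positions (subtract 9 from any doubled value over 9):
  doubled (positions 2,4,...): 6 8 4 7 5 6 → sum 36
  kept (positions 1,3,...): 2 5 5 4 1 2 9 → sum 28
Total = 64.
64 mod 10 = 4, so the number is invalid.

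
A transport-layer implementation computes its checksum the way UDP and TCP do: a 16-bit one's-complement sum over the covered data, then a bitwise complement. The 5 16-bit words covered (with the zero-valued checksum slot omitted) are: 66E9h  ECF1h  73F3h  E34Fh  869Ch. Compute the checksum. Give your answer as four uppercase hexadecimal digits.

CE44

One's-complement addition (fold any carry out of bit 15 back into bit 0):
  0x66E9 + 0xECF1 = 0x153DA → wrap carry → 0x53DB
  0x53DB + 0x73F3 = 0x0C7CE
  0xC7CE + 0xE34F = 0x1AB1D → wrap carry → 0xAB1E
  0xAB1E + 0x869C = 0x131BA → wrap carry → 0x31BB
One's-complement sum = 0x31BB.
Checksum = ~0x31BB & 0xFFFF = 0xCE44.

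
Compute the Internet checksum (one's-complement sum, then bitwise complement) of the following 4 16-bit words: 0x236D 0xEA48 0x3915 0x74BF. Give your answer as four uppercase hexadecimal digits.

4475

One's-complement addition (fold any carry out of bit 15 back into bit 0):
  0x236D + 0xEA48 = 0x10DB5 → wrap carry → 0x0DB6
  0x0DB6 + 0x3915 = 0x046CB
  0x46CB + 0x74BF = 0x0BB8A
One's-complement sum = 0xBB8A.
Checksum = ~0xBB8A & 0xFFFF = 0x4475.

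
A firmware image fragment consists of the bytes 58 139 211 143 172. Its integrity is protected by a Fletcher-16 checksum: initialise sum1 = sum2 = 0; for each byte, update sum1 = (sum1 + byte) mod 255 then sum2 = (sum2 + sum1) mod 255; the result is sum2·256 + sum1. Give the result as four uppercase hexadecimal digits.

98D5

Running sums (mod 255):
  after byte 0 (58): sum1=58, sum2=58
  after byte 1 (139): sum1=197, sum2=0
  after byte 2 (211): sum1=153, sum2=153
  after byte 3 (143): sum1=41, sum2=194
  after byte 4 (172): sum1=213, sum2=152
Checksum = sum2·256 + sum1 = 152·256 + 213 = 39125 = 0x98D5.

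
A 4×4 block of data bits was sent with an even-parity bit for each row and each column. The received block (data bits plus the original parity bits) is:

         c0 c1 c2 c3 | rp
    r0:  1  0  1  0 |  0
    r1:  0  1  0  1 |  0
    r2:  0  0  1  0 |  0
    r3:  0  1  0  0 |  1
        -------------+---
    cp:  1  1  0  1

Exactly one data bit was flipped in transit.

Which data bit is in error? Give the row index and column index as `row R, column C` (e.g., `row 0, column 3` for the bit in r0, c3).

row 2, column 1

Recompute each row's even parity and compare to rp:
  r0: data parity 0, sent rp 0 → ok
  r1: data parity 0, sent rp 0 → ok
  r2: data parity 1, sent rp 0 → mismatch
  r3: data parity 1, sent rp 1 → ok
Recompute each column's even parity and compare to cp:
  c0: data parity 1, sent cp 1 → ok
  c1: data parity 0, sent cp 1 → mismatch
  c2: data parity 0, sent cp 0 → ok
  c3: data parity 1, sent cp 1 → ok
Exactly one row (r2) and one column (c1) fail → the flipped bit is at their intersection.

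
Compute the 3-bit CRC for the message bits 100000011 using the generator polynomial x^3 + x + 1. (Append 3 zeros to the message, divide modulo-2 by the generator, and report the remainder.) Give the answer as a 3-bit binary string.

011

Append 3 zeros: 100000011000. Divide by 1011 (XOR where the leading bit is 1):
  pos 0: 1000 XOR 1011 = 0011
  pos 2: 1100 XOR 1011 = 0111
  pos 3: 1110 XOR 1011 = 0101
  pos 4: 1011 XOR 1011 = 0000
  pos 8: 1000 XOR 1011 = 0011
Remainder (last 3 bits) = 011. This is the CRC / FCS.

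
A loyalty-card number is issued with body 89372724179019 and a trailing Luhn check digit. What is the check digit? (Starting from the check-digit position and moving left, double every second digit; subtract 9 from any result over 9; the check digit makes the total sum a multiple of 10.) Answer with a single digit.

3

Partial digits right→left: 9 1 0 9 7 1 4 2 7 2 7 3 9 8
Double every second digit counting from the check-digit position (so the 1st, 3rd, 5th, ... of the partial from the right).
  doubled (with −9 where >9): 9 0 5 8 5 5 9 → sum 41
  kept as-is: 1 9 1 2 2 3 8 → sum 26
Total = 41 + 26 = 67.
Check digit = (10 − (67 mod 10)) mod 10 = 3.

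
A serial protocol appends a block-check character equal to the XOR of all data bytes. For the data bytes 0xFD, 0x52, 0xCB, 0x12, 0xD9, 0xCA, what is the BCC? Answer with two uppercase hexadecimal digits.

XOR the bytes together:
  start with 0xFD
  0xFD ⊕ 0x52 = 0xAF
  0xAF ⊕ 0xCB = 0x64
  0x64 ⊕ 0x12 = 0x76
  0x76 ⊕ 0xD9 = 0xAF
  0xAF ⊕ 0xCA = 0x65

65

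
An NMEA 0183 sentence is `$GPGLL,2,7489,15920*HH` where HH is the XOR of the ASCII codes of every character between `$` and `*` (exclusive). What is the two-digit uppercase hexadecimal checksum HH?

73

XOR the ASCII codes of the payload characters:
  'G' = 0x47 → acc = 0x47
  'P' = 0x50 → acc = 0x17
  'G' = 0x47 → acc = 0x50
  'L' = 0x4C → acc = 0x1C
  'L' = 0x4C → acc = 0x50
  ',' = 0x2C → acc = 0x7C
  '2' = 0x32 → acc = 0x4E
  ',' = 0x2C → acc = 0x62
  '7' = 0x37 → acc = 0x55
  '4' = 0x34 → acc = 0x61
  '8' = 0x38 → acc = 0x59
  '9' = 0x39 → acc = 0x60
  ',' = 0x2C → acc = 0x4C
  '1' = 0x31 → acc = 0x7D
  '5' = 0x35 → acc = 0x48
  '9' = 0x39 → acc = 0x71
  '2' = 0x32 → acc = 0x43
  '0' = 0x30 → acc = 0x73
Checksum = 0x73.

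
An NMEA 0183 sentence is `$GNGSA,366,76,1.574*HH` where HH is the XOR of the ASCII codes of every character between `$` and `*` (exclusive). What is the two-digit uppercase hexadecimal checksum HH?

XOR the ASCII codes of the payload characters:
  'G' = 0x47 → acc = 0x47
  'N' = 0x4E → acc = 0x09
  'G' = 0x47 → acc = 0x4E
  'S' = 0x53 → acc = 0x1D
  'A' = 0x41 → acc = 0x5C
  ',' = 0x2C → acc = 0x70
  '3' = 0x33 → acc = 0x43
  '6' = 0x36 → acc = 0x75
  '6' = 0x36 → acc = 0x43
  ',' = 0x2C → acc = 0x6F
  '7' = 0x37 → acc = 0x58
  '6' = 0x36 → acc = 0x6E
  ',' = 0x2C → acc = 0x42
  '1' = 0x31 → acc = 0x73
  '.' = 0x2E → acc = 0x5D
  '5' = 0x35 → acc = 0x68
  '7' = 0x37 → acc = 0x5F
  '4' = 0x34 → acc = 0x6B
Checksum = 0x6B.

6B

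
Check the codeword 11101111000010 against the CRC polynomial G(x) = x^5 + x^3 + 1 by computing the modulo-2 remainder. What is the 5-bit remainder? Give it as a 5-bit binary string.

Modulo-2 division of 11101111000010 by 101001:
  pos 0: 111011 XOR 101001 = 010010
  pos 1: 100101 XOR 101001 = 001100
  pos 3: 110010 XOR 101001 = 011011
  pos 4: 110110 XOR 101001 = 011111
  pos 5: 111110 XOR 101001 = 010111
  pos 6: 101110 XOR 101001 = 000111
Remainder = 11110 (nonzero — an error is detected).

11110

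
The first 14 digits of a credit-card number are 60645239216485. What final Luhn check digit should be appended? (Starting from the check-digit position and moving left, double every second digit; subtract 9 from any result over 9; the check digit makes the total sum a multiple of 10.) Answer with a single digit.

2

Partial digits right→left: 5 8 4 6 1 2 9 3 2 5 4 6 0 6
Double every second digit counting from the check-digit position (so the 1st, 3rd, 5th, ... of the partial from the right).
  doubled (with −9 where >9): 1 8 2 9 4 8 0 → sum 32
  kept as-is: 8 6 2 3 5 6 6 → sum 36
Total = 32 + 36 = 68.
Check digit = (10 − (68 mod 10)) mod 10 = 2.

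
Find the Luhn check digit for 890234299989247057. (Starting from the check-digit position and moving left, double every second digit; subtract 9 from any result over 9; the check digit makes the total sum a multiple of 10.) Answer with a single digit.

5

Partial digits right→left: 7 5 0 7 4 2 9 8 9 9 9 2 4 3 2 0 9 8
Double every second digit counting from the check-digit position (so the 1st, 3rd, 5th, ... of the partial from the right).
  doubled (with −9 where >9): 5 0 8 9 9 9 8 4 9 → sum 61
  kept as-is: 5 7 2 8 9 2 3 0 8 → sum 44
Total = 61 + 44 = 105.
Check digit = (10 − (105 mod 10)) mod 10 = 5.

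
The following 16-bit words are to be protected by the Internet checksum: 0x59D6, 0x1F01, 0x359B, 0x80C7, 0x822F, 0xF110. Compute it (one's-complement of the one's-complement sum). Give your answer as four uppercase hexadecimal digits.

5D85

One's-complement addition (fold any carry out of bit 15 back into bit 0):
  0x59D6 + 0x1F01 = 0x078D7
  0x78D7 + 0x359B = 0x0AE72
  0xAE72 + 0x80C7 = 0x12F39 → wrap carry → 0x2F3A
  0x2F3A + 0x822F = 0x0B169
  0xB169 + 0xF110 = 0x1A279 → wrap carry → 0xA27A
One's-complement sum = 0xA27A.
Checksum = ~0xA27A & 0xFFFF = 0x5D85.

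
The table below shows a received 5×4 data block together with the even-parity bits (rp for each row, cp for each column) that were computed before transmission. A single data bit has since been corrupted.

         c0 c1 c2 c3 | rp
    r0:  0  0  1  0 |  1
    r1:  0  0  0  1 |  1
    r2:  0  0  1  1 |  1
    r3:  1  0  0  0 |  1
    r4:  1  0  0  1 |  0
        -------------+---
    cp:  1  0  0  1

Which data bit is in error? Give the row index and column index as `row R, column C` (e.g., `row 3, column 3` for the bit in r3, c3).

Recompute each row's even parity and compare to rp:
  r0: data parity 1, sent rp 1 → ok
  r1: data parity 1, sent rp 1 → ok
  r2: data parity 0, sent rp 1 → mismatch
  r3: data parity 1, sent rp 1 → ok
  r4: data parity 0, sent rp 0 → ok
Recompute each column's even parity and compare to cp:
  c0: data parity 0, sent cp 1 → mismatch
  c1: data parity 0, sent cp 0 → ok
  c2: data parity 0, sent cp 0 → ok
  c3: data parity 1, sent cp 1 → ok
Exactly one row (r2) and one column (c0) fail → the flipped bit is at their intersection.

row 2, column 0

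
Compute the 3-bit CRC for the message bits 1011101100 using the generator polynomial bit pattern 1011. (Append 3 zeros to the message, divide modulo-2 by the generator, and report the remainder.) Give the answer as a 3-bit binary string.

000

Append 3 zeros: 1011101100000. Divide by 1011 (XOR where the leading bit is 1):
  pos 0: 1011 XOR 1011 = 0000
  pos 4: 1011 XOR 1011 = 0000
Remainder (last 3 bits) = 000. This is the CRC / FCS.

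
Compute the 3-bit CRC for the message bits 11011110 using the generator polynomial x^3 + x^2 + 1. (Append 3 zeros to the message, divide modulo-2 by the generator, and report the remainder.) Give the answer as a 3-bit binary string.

010

Append 3 zeros: 11011110000. Divide by 1101 (XOR where the leading bit is 1):
  pos 0: 1101 XOR 1101 = 0000
  pos 4: 1110 XOR 1101 = 0011
  pos 6: 1100 XOR 1101 = 0001
Remainder (last 3 bits) = 010. This is the CRC / FCS.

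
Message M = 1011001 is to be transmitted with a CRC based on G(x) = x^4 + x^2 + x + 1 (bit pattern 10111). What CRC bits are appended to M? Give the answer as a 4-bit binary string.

1100

Append 4 zeros: 10110010000. Divide by 10111 (XOR where the leading bit is 1):
  pos 0: 10110 XOR 10111 = 00001
  pos 4: 10100 XOR 10111 = 00011
Remainder (last 4 bits) = 1100. This is the CRC / FCS.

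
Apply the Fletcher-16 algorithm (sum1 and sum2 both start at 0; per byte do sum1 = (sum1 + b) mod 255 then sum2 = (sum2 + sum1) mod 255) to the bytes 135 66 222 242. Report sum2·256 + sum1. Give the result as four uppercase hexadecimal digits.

959B

Running sums (mod 255):
  after byte 0 (135): sum1=135, sum2=135
  after byte 1 (66): sum1=201, sum2=81
  after byte 2 (222): sum1=168, sum2=249
  after byte 3 (242): sum1=155, sum2=149
Checksum = sum2·256 + sum1 = 149·256 + 155 = 38299 = 0x959B.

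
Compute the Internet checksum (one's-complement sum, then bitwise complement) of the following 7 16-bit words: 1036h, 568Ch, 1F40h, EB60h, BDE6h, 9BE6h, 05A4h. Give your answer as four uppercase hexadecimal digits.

One's-complement addition (fold any carry out of bit 15 back into bit 0):
  0x1036 + 0x568C = 0x066C2
  0x66C2 + 0x1F40 = 0x08602
  0x8602 + 0xEB60 = 0x17162 → wrap carry → 0x7163
  0x7163 + 0xBDE6 = 0x12F49 → wrap carry → 0x2F4A
  0x2F4A + 0x9BE6 = 0x0CB30
  0xCB30 + 0x05A4 = 0x0D0D4
One's-complement sum = 0xD0D4.
Checksum = ~0xD0D4 & 0xFFFF = 0x2F2B.

2F2B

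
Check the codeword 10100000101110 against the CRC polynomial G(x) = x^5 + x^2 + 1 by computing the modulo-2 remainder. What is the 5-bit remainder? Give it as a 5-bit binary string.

Modulo-2 division of 10100000101110 by 100101:
  pos 0: 101000 XOR 100101 = 001101
  pos 2: 110100 XOR 100101 = 010001
  pos 3: 100011 XOR 100101 = 000110
  pos 6: 110011 XOR 100101 = 010110
  pos 7: 101101 XOR 100101 = 001000
Remainder = 10000 (nonzero — an error is detected).

10000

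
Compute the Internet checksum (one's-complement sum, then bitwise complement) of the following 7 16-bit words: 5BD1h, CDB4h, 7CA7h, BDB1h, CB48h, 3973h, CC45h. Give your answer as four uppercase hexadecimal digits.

One's-complement addition (fold any carry out of bit 15 back into bit 0):
  0x5BD1 + 0xCDB4 = 0x12985 → wrap carry → 0x2986
  0x2986 + 0x7CA7 = 0x0A62D
  0xA62D + 0xBDB1 = 0x163DE → wrap carry → 0x63DF
  0x63DF + 0xCB48 = 0x12F27 → wrap carry → 0x2F28
  0x2F28 + 0x3973 = 0x0689B
  0x689B + 0xCC45 = 0x134E0 → wrap carry → 0x34E1
One's-complement sum = 0x34E1.
Checksum = ~0x34E1 & 0xFFFF = 0xCB1E.

CB1E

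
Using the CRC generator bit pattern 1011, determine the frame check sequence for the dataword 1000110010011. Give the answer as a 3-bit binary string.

011

Append 3 zeros: 1000110010011000. Divide by 1011 (XOR where the leading bit is 1):
  pos 0: 1000 XOR 1011 = 0011
  pos 2: 1111 XOR 1011 = 0100
  pos 3: 1000 XOR 1011 = 0011
  pos 5: 1101 XOR 1011 = 0110
  pos 6: 1100 XOR 1011 = 0111
  pos 7: 1110 XOR 1011 = 0101
  pos 8: 1011 XOR 1011 = 0000
  pos 12: 1000 XOR 1011 = 0011
Remainder (last 3 bits) = 011. This is the CRC / FCS.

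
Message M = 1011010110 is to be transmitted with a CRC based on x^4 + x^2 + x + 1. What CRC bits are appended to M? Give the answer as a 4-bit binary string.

0011

Append 4 zeros: 10110101100000. Divide by 10111 (XOR where the leading bit is 1):
  pos 0: 10110 XOR 10111 = 00001
  pos 4: 11011 XOR 10111 = 01100
  pos 5: 11000 XOR 10111 = 01111
  pos 6: 11110 XOR 10111 = 01001
  pos 7: 10010 XOR 10111 = 00101
  pos 9: 10100 XOR 10111 = 00011
Remainder (last 4 bits) = 0011. This is the CRC / FCS.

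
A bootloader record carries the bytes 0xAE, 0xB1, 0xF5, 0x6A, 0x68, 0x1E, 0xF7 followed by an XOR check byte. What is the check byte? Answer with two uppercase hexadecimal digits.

XOR the bytes together:
  start with 0xAE
  0xAE ⊕ 0xB1 = 0x1F
  0x1F ⊕ 0xF5 = 0xEA
  0xEA ⊕ 0x6A = 0x80
  0x80 ⊕ 0x68 = 0xE8
  0xE8 ⊕ 0x1E = 0xF6
  0xF6 ⊕ 0xF7 = 0x01

01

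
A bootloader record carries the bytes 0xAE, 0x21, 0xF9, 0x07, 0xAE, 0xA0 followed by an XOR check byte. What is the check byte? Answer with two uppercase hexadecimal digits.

XOR the bytes together:
  start with 0xAE
  0xAE ⊕ 0x21 = 0x8F
  0x8F ⊕ 0xF9 = 0x76
  0x76 ⊕ 0x07 = 0x71
  0x71 ⊕ 0xAE = 0xDF
  0xDF ⊕ 0xA0 = 0x7F

7F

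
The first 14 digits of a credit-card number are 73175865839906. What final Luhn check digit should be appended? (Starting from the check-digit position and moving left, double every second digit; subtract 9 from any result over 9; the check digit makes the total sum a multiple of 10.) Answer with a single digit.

Partial digits right→left: 6 0 9 9 3 8 5 6 8 5 7 1 3 7
Double every second digit counting from the check-digit position (so the 1st, 3rd, 5th, ... of the partial from the right).
  doubled (with −9 where >9): 3 9 6 1 7 5 6 → sum 37
  kept as-is: 0 9 8 6 5 1 7 → sum 36
Total = 37 + 36 = 73.
Check digit = (10 − (73 mod 10)) mod 10 = 7.

7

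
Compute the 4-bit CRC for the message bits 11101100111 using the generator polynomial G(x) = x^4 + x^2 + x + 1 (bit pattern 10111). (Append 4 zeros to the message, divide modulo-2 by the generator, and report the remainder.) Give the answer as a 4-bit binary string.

Append 4 zeros: 111011001110000. Divide by 10111 (XOR where the leading bit is 1):
  pos 0: 11101 XOR 10111 = 01010
  pos 1: 10101 XOR 10111 = 00010
  pos 4: 10001 XOR 10111 = 00110
  pos 6: 11011 XOR 10111 = 01100
  pos 7: 11000 XOR 10111 = 01111
  pos 8: 11110 XOR 10111 = 01001
  pos 9: 10010 XOR 10111 = 00101
Remainder (last 4 bits) = 1010. This is the CRC / FCS.

1010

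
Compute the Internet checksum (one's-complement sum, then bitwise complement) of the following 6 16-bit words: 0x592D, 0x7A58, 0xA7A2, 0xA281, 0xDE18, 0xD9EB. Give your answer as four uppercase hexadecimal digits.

One's-complement addition (fold any carry out of bit 15 back into bit 0):
  0x592D + 0x7A58 = 0x0D385
  0xD385 + 0xA7A2 = 0x17B27 → wrap carry → 0x7B28
  0x7B28 + 0xA281 = 0x11DA9 → wrap carry → 0x1DAA
  0x1DAA + 0xDE18 = 0x0FBC2
  0xFBC2 + 0xD9EB = 0x1D5AD → wrap carry → 0xD5AE
One's-complement sum = 0xD5AE.
Checksum = ~0xD5AE & 0xFFFF = 0x2A51.

2A51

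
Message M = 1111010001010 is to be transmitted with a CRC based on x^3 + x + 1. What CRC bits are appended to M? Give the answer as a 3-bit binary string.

001

Append 3 zeros: 1111010001010000. Divide by 1011 (XOR where the leading bit is 1):
  pos 0: 1111 XOR 1011 = 0100
  pos 1: 1000 XOR 1011 = 0011
  pos 3: 1110 XOR 1011 = 0101
  pos 4: 1010 XOR 1011 = 0001
  pos 7: 1010 XOR 1011 = 0001
  pos 10: 1100 XOR 1011 = 0111
  pos 11: 1110 XOR 1011 = 0101
  pos 12: 1010 XOR 1011 = 0001
Remainder (last 3 bits) = 001. This is the CRC / FCS.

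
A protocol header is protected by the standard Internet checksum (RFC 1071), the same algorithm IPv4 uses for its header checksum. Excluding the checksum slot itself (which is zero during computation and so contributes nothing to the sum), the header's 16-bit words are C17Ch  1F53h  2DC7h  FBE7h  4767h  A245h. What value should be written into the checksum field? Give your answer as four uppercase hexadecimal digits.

0BD4

One's-complement addition (fold any carry out of bit 15 back into bit 0):
  0xC17C + 0x1F53 = 0x0E0CF
  0xE0CF + 0x2DC7 = 0x10E96 → wrap carry → 0x0E97
  0x0E97 + 0xFBE7 = 0x10A7E → wrap carry → 0x0A7F
  0x0A7F + 0x4767 = 0x051E6
  0x51E6 + 0xA245 = 0x0F42B
One's-complement sum = 0xF42B.
Checksum = ~0xF42B & 0xFFFF = 0x0BD4.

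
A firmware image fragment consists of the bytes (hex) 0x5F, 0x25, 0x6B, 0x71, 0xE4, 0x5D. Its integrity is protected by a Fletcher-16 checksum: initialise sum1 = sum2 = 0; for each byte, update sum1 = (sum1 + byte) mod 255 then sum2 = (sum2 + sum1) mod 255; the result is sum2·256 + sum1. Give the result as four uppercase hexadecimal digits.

Running sums (mod 255):
  after byte 0 (0x5F): sum1=95, sum2=95
  after byte 1 (0x25): sum1=132, sum2=227
  after byte 2 (0x6B): sum1=239, sum2=211
  after byte 3 (0x71): sum1=97, sum2=53
  after byte 4 (0xE4): sum1=70, sum2=123
  after byte 5 (0x5D): sum1=163, sum2=31
Checksum = sum2·256 + sum1 = 31·256 + 163 = 8099 = 0x1FA3.

1FA3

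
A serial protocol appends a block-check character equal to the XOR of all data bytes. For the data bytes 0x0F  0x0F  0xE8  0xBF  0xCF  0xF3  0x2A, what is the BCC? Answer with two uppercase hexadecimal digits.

XOR the bytes together:
  start with 0x0F
  0x0F ⊕ 0x0F = 0x00
  0x00 ⊕ 0xE8 = 0xE8
  0xE8 ⊕ 0xBF = 0x57
  0x57 ⊕ 0xCF = 0x98
  0x98 ⊕ 0xF3 = 0x6B
  0x6B ⊕ 0x2A = 0x41

41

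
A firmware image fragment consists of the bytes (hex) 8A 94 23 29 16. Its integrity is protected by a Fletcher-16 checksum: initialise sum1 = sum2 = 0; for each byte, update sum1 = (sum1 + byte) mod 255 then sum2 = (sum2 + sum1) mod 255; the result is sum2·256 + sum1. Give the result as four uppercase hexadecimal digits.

D881

Running sums (mod 255):
  after byte 0 (8A): sum1=138, sum2=138
  after byte 1 (94): sum1=31, sum2=169
  after byte 2 (23): sum1=66, sum2=235
  after byte 3 (29): sum1=107, sum2=87
  after byte 4 (16): sum1=129, sum2=216
Checksum = sum2·256 + sum1 = 216·256 + 129 = 55425 = 0xD881.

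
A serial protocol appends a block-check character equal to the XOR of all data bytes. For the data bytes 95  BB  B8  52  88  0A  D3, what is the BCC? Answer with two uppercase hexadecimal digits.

XOR the bytes together:
  start with 0x95
  0x95 ⊕ 0xBB = 0x2E
  0x2E ⊕ 0xB8 = 0x96
  0x96 ⊕ 0x52 = 0xC4
  0xC4 ⊕ 0x88 = 0x4C
  0x4C ⊕ 0x0A = 0x46
  0x46 ⊕ 0xD3 = 0x95

95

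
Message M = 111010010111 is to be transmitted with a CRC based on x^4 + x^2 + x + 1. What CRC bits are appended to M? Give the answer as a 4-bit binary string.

1111

Append 4 zeros: 1110100101110000. Divide by 10111 (XOR where the leading bit is 1):
  pos 0: 11101 XOR 10111 = 01010
  pos 1: 10100 XOR 10111 = 00011
  pos 4: 11010 XOR 10111 = 01101
  pos 5: 11011 XOR 10111 = 01100
  pos 6: 11001 XOR 10111 = 01110
  pos 7: 11101 XOR 10111 = 01010
  pos 8: 10100 XOR 10111 = 00011
  pos 11: 11000 XOR 10111 = 01111
Remainder (last 4 bits) = 1111. This is the CRC / FCS.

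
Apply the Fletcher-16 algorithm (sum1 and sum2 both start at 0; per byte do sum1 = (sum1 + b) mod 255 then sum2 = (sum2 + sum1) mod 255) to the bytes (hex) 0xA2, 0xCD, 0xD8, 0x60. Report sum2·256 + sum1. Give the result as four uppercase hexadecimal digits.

Running sums (mod 255):
  after byte 0 (0xA2): sum1=162, sum2=162
  after byte 1 (0xCD): sum1=112, sum2=19
  after byte 2 (0xD8): sum1=73, sum2=92
  after byte 3 (0x60): sum1=169, sum2=6
Checksum = sum2·256 + sum1 = 6·256 + 169 = 1705 = 0x06A9.

06A9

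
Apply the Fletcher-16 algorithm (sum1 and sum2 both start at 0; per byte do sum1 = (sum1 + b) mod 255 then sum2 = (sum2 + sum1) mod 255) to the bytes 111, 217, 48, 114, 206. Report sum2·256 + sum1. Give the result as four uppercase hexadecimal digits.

D8BA

Running sums (mod 255):
  after byte 0 (111): sum1=111, sum2=111
  after byte 1 (217): sum1=73, sum2=184
  after byte 2 (48): sum1=121, sum2=50
  after byte 3 (114): sum1=235, sum2=30
  after byte 4 (206): sum1=186, sum2=216
Checksum = sum2·256 + sum1 = 216·256 + 186 = 55482 = 0xD8BA.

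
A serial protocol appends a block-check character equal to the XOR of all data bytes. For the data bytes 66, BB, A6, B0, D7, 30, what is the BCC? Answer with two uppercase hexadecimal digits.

2C

XOR the bytes together:
  start with 0x66
  0x66 ⊕ 0xBB = 0xDD
  0xDD ⊕ 0xA6 = 0x7B
  0x7B ⊕ 0xB0 = 0xCB
  0xCB ⊕ 0xD7 = 0x1C
  0x1C ⊕ 0x30 = 0x2C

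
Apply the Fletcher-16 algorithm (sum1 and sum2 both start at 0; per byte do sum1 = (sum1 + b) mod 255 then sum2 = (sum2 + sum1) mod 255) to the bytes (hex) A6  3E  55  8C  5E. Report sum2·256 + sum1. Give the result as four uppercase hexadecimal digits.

Running sums (mod 255):
  after byte 0 (A6): sum1=166, sum2=166
  after byte 1 (3E): sum1=228, sum2=139
  after byte 2 (55): sum1=58, sum2=197
  after byte 3 (8C): sum1=198, sum2=140
  after byte 4 (5E): sum1=37, sum2=177
Checksum = sum2·256 + sum1 = 177·256 + 37 = 45349 = 0xB125.

B125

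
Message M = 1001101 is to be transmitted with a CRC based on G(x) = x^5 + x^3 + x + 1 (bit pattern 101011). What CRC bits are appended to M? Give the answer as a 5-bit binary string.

Append 5 zeros: 100110100000. Divide by 101011 (XOR where the leading bit is 1):
  pos 0: 100110 XOR 101011 = 001101
  pos 2: 110110 XOR 101011 = 011101
  pos 3: 111010 XOR 101011 = 010001
  pos 4: 100010 XOR 101011 = 001001
  pos 6: 100100 XOR 101011 = 001111
Remainder (last 5 bits) = 01111. This is the CRC / FCS.

01111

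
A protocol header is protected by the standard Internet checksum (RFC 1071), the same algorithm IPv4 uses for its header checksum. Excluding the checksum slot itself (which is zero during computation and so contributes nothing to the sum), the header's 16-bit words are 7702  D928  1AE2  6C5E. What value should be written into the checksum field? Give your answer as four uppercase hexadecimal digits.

One's-complement addition (fold any carry out of bit 15 back into bit 0):
  0x7702 + 0xD928 = 0x1502A → wrap carry → 0x502B
  0x502B + 0x1AE2 = 0x06B0D
  0x6B0D + 0x6C5E = 0x0D76B
One's-complement sum = 0xD76B.
Checksum = ~0xD76B & 0xFFFF = 0x2894.

2894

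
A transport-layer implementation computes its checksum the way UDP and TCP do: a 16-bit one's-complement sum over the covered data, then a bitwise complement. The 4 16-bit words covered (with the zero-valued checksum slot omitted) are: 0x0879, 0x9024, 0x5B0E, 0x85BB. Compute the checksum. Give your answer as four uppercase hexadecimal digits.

8698

One's-complement addition (fold any carry out of bit 15 back into bit 0):
  0x0879 + 0x9024 = 0x0989D
  0x989D + 0x5B0E = 0x0F3AB
  0xF3AB + 0x85BB = 0x17966 → wrap carry → 0x7967
One's-complement sum = 0x7967.
Checksum = ~0x7967 & 0xFFFF = 0x8698.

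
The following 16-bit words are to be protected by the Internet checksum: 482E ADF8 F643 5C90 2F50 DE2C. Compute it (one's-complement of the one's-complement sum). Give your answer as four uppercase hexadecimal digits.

One's-complement addition (fold any carry out of bit 15 back into bit 0):
  0x482E + 0xADF8 = 0x0F626
  0xF626 + 0xF643 = 0x1EC69 → wrap carry → 0xEC6A
  0xEC6A + 0x5C90 = 0x148FA → wrap carry → 0x48FB
  0x48FB + 0x2F50 = 0x0784B
  0x784B + 0xDE2C = 0x15677 → wrap carry → 0x5678
One's-complement sum = 0x5678.
Checksum = ~0x5678 & 0xFFFF = 0xA987.

A987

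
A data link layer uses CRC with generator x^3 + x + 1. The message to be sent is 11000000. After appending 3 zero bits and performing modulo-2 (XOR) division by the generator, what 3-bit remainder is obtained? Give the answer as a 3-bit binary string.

Append 3 zeros: 11000000000. Divide by 1011 (XOR where the leading bit is 1):
  pos 0: 1100 XOR 1011 = 0111
  pos 1: 1110 XOR 1011 = 0101
  pos 2: 1010 XOR 1011 = 0001
  pos 5: 1000 XOR 1011 = 0011
  pos 7: 1100 XOR 1011 = 0111
Remainder (last 3 bits) = 111. This is the CRC / FCS.

111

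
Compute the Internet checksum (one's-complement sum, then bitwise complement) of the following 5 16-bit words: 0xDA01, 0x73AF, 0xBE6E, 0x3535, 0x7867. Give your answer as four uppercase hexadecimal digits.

One's-complement addition (fold any carry out of bit 15 back into bit 0):
  0xDA01 + 0x73AF = 0x14DB0 → wrap carry → 0x4DB1
  0x4DB1 + 0xBE6E = 0x10C1F → wrap carry → 0x0C20
  0x0C20 + 0x3535 = 0x04155
  0x4155 + 0x7867 = 0x0B9BC
One's-complement sum = 0xB9BC.
Checksum = ~0xB9BC & 0xFFFF = 0x4643.

4643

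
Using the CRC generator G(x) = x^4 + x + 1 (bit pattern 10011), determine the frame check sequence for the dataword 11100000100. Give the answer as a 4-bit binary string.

0111

Append 4 zeros: 111000001000000. Divide by 10011 (XOR where the leading bit is 1):
  pos 0: 11100 XOR 10011 = 01111
  pos 1: 11110 XOR 10011 = 01101
  pos 2: 11010 XOR 10011 = 01001
  pos 3: 10010 XOR 10011 = 00001
  pos 7: 11000 XOR 10011 = 01011
  pos 8: 10110 XOR 10011 = 00101
  pos 10: 10100 XOR 10011 = 00111
Remainder (last 4 bits) = 0111. This is the CRC / FCS.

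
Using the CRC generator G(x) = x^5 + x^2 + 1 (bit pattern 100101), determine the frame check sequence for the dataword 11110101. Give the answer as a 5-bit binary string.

10011

Append 5 zeros: 1111010100000. Divide by 100101 (XOR where the leading bit is 1):
  pos 0: 111101 XOR 100101 = 011000
  pos 1: 110000 XOR 100101 = 010101
  pos 2: 101011 XOR 100101 = 001110
  pos 4: 111000 XOR 100101 = 011101
  pos 5: 111010 XOR 100101 = 011111
  pos 6: 111110 XOR 100101 = 011011
  pos 7: 110110 XOR 100101 = 010011
Remainder (last 5 bits) = 10011. This is the CRC / FCS.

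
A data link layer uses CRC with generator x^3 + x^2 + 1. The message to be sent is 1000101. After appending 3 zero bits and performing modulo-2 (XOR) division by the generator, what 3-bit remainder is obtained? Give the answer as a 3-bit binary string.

Append 3 zeros: 1000101000. Divide by 1101 (XOR where the leading bit is 1):
  pos 0: 1000 XOR 1101 = 0101
  pos 1: 1011 XOR 1101 = 0110
  pos 2: 1100 XOR 1101 = 0001
  pos 5: 1100 XOR 1101 = 0001
Remainder (last 3 bits) = 010. This is the CRC / FCS.

010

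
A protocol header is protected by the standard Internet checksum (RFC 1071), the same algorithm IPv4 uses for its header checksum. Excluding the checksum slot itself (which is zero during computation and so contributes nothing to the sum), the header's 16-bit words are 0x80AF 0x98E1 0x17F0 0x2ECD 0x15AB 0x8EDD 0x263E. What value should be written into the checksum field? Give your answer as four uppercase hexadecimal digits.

One's-complement addition (fold any carry out of bit 15 back into bit 0):
  0x80AF + 0x98E1 = 0x11990 → wrap carry → 0x1991
  0x1991 + 0x17F0 = 0x03181
  0x3181 + 0x2ECD = 0x0604E
  0x604E + 0x15AB = 0x075F9
  0x75F9 + 0x8EDD = 0x104D6 → wrap carry → 0x04D7
  0x04D7 + 0x263E = 0x02B15
One's-complement sum = 0x2B15.
Checksum = ~0x2B15 & 0xFFFF = 0xD4EA.

D4EA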